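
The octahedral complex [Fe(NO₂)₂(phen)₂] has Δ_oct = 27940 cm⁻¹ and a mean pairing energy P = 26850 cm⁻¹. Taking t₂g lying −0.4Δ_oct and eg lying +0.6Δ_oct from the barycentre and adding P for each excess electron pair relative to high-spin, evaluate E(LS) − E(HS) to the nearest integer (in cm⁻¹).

Ligand charges: 2×(-1) from NO₂⁻ and 2×(+0) from phen sum to -2; with overall charge +0, Fe is +2.
Fe is in group 8, so Fe²⁺ is d⁶ (8 − 2 = 6).
High-spin d⁶ fills as t₂g⁴ eg² with CFSE 4(−0.4) + 2(+0.6) = -0.4Δ_oct = -11176 cm⁻¹.
For low-spin the configuration is t₂g⁶ eg⁰: orbital energy -2.4 × 27940 = -67056 cm⁻¹, and 2 additional pairs relative to high-spin add 53700 cm⁻¹, giving -13356 cm⁻¹.
The difference is -13356 − (-11176) = -2180 cm⁻¹, so low-spin lies lower.

-2180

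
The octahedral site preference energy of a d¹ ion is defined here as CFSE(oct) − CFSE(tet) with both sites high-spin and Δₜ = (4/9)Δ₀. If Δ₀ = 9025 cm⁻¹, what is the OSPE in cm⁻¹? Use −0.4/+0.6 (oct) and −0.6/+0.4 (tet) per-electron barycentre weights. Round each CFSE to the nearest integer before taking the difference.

Octahedral (high-spin): t₂g¹ eg⁰, CFSE = 1(−0.4) + 0(+0.6) = -0.4Δ₀ = -0.4 × 9025 = -3610 cm⁻¹.
In a tetrahedral site the filling is e¹ t₂⁰: CFSE(tet) = -0.6Δₜ = -0.6 × (4/9)(9025) = -2407 cm⁻¹.
Subtracting, OSPE = -3610 − (-2407) = -1203 cm⁻¹.

-1203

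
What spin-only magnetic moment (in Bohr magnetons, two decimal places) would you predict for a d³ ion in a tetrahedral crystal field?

With tetrahedral geometry the complex is necessarily high-spin.
Configuration: e² t₂¹ → 3 unpaired electrons.
μ(spin-only) = √[3(3+2)] = √15 ≈ 3.87 Bohr magnetons.

3.87 Bohr magnetons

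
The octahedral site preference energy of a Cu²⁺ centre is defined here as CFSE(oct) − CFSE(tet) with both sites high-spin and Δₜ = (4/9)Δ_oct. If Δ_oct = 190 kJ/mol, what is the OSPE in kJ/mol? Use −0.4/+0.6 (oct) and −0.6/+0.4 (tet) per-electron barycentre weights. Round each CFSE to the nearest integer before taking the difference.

-80

Group 11 minus oxidation state +2 gives a d⁹ configuration for Cu²⁺.
In an octahedral site d⁹ (HS) is t2g^6 e_g^3, giving CFSE(oct) = -0.6Δ_oct = -114 kJ/mol.
Tetrahedral e^4 t2^5 gives -0.4Δₜ = -0.4 × (4/9) × 190 = -34 kJ/mol.
OSPE = CFSE(oct) − CFSE(tet) = -114 − (-34) = -80 kJ/mol.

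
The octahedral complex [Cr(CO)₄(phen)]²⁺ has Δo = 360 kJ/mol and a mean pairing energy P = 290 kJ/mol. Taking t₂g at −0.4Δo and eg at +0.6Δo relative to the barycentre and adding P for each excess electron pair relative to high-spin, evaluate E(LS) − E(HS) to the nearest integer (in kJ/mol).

Ligand charges: 4×(+0) from CO and 1×(+0) from phen sum to +0; with overall charge +2, Cr is +2.
Group 6 minus oxidation state +2 gives a d⁴ configuration for Cr²⁺.
High-spin d⁴ fills as t₂g³ eg¹ with CFSE 3(−0.4) + 1(+0.6) = -0.6Δo = -216 kJ/mol.
Low-spin: t₂g⁴ eg⁰, orbital CFSE = -1.6Δo = -576 kJ/mol; plus 1 excess pair × P = +290 kJ/mol; total -286 kJ/mol.
Thus E(LS) − E(HS) = -70 kJ/mol.

-70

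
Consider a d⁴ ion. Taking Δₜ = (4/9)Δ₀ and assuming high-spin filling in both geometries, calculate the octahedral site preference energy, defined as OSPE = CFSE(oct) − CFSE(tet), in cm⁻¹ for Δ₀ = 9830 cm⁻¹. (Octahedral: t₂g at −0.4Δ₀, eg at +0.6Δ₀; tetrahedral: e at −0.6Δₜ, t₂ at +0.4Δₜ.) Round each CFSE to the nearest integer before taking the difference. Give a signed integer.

In an octahedral site d⁴ (HS) is t₂g³ eg¹, giving CFSE(oct) = -0.6Δ₀ = -5898 cm⁻¹.
Tetrahedral e² t₂² gives -0.4Δₜ = -0.4 × (4/9) × 9830 = -1748 cm⁻¹.
OSPE = CFSE(oct) − CFSE(tet) = -5898 − (-1748) = -4150 cm⁻¹.

-4150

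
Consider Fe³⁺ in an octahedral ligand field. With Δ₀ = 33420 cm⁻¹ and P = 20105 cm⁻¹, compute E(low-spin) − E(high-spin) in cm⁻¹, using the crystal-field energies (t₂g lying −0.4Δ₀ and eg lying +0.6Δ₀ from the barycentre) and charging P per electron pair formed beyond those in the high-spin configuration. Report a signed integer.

-26630

Group 8 minus oxidation state +3 gives a d⁵ configuration for Fe³⁺.
High-spin d⁵ fills as t₂g³ eg² with CFSE 3(−0.4) + 2(+0.6) = 0.0Δ₀ = 0 cm⁻¹.
Low-spin t₂g⁵ eg⁰ gives -2.0Δ₀ = -66840 cm⁻¹, but forming 2 extra pairs costs 2P = 40210 cm⁻¹, so E(LS) = -66840 + 40210 = -26630 cm⁻¹.
The difference is -26630 − (0) = -26630 cm⁻¹, so low-spin lies lower.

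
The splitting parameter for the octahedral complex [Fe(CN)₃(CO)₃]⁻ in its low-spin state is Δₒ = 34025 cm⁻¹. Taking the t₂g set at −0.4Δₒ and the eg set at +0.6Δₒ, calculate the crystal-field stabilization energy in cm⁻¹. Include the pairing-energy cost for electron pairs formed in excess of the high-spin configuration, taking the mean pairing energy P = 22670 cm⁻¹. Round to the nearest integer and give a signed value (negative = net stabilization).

Ligand charges: 3×(-1) from CN⁻ and 3×(+0) from CO sum to -3; with overall charge -1, Fe is +2.
Fe is in group 8, so Fe²⁺ is d⁶ (8 − 2 = 6).
Electron filling gives t₂g⁶ eg⁰.
CFSE(orbital) = 6×(-0.4Δₒ) + 0×(0.6Δₒ) = -2.4Δₒ; with Δₒ = 34025 cm⁻¹ that is -81660 cm⁻¹.
Pairing penalty: 3 pairs vs 1 in the high-spin reference → 2 extra × P = 45340 cm⁻¹.
Combining: -81660 + 45340 = -36320 cm⁻¹.

-36320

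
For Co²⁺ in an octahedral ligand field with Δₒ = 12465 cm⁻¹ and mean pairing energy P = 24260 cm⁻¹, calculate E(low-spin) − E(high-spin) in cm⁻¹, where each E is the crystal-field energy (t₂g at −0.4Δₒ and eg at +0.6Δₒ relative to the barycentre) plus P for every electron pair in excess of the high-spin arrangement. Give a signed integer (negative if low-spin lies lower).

11795

Group 9 minus oxidation state +2 gives a d⁷ configuration for Co²⁺.
In the high-spin limit (t₂g⁵ eg²) the orbital term is -0.8Δₒ = -9972 cm⁻¹, with no excess pairing.
For low-spin the configuration is t₂g⁶ eg¹: orbital energy -1.8 × 12465 = -22437 cm⁻¹, and 1 additional pair relative to high-spin adds 24260 cm⁻¹, giving 1823 cm⁻¹.
Thus E(LS) − E(HS) = 11795 cm⁻¹.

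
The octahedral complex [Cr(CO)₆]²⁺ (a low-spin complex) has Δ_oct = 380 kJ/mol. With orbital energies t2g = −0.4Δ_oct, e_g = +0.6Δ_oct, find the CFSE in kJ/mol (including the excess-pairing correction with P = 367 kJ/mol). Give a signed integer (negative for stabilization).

CO is neutral, so the +2 overall charge sits on Cr: oxidation state +2.
Cr sits in group 6; removing 2 electrons leaves Cr²⁺ with 6 − 2 = 4 d electrons.
Configuration: t2g^4 e_g^0.
Orbital CFSE = 4(-0.4) + 0(0.6) = -1.6Δ_oct = -1.6 × 380 = -608 kJ/mol.
Relative to high-spin t2g^3 e_g^1 (0 paired), the low-spin configuration has 1 additional pair, contributing +1 × 367 = +367 kJ/mol.
Net CFSE = -608 + 367 = -241 kJ/mol.

-241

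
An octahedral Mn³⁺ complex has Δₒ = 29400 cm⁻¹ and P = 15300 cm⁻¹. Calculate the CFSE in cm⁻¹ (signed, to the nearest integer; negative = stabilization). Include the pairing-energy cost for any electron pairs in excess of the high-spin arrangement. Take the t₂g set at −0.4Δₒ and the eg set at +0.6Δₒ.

Mn sits in group 7; removing 3 electrons leaves Mn³⁺ with 7 − 3 = 4 d electrons.
Here Δₒ > P (29400 > 15300), so the low-spin state is favoured.
Filling d⁴ accordingly: t₂g⁴ eg⁰.
Orbital CFSE = -1.6Δₒ = -1.6 × 29400 = -47040 cm⁻¹.
Excess pairs vs high-spin: 1 − 0 = 1; pairing cost = +15300 cm⁻¹.
Net CFSE = -47040 + 15300 = -31740 cm⁻¹.

-31740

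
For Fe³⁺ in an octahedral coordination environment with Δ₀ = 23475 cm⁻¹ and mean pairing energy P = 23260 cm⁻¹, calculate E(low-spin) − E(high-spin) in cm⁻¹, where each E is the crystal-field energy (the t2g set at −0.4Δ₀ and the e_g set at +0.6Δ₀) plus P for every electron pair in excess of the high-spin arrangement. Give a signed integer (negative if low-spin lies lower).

-430

Fe³⁺: group 8, so d-count = 8 − 3 = 5.
In the high-spin limit (t2g^3 e_g^2) the orbital term is 0.0Δ₀ = 0 cm⁻¹, with no excess pairing.
Low-spin t2g^5 e_g^0 gives -2.0Δ₀ = -46950 cm⁻¹, but forming 2 extra pairs costs 2P = 46520 cm⁻¹, so E(LS) = -46950 + 46520 = -430 cm⁻¹.
E(LS) − E(HS) = -430 − (0) = -430 cm⁻¹.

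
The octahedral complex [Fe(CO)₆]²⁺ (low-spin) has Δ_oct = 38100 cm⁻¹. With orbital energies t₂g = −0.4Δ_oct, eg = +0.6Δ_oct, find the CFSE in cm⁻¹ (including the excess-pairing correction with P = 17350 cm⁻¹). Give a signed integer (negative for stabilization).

CO is neutral, so the +2 overall charge sits on Fe: oxidation state +2.
Fe sits in group 8; removing 2 electrons leaves Fe²⁺ with 8 − 2 = 6 d electrons.
Electron filling gives t₂g⁶ eg⁰.
Orbital CFSE = 6(-0.4) + 0(0.6) = -2.4Δ_oct = -2.4 × 38100 = -91440 cm⁻¹.
Pairing penalty: 3 pairs vs 1 in the high-spin reference → 2 extra × P = 34700 cm⁻¹.
Net CFSE = -91440 + 34700 = -56740 cm⁻¹.

-56740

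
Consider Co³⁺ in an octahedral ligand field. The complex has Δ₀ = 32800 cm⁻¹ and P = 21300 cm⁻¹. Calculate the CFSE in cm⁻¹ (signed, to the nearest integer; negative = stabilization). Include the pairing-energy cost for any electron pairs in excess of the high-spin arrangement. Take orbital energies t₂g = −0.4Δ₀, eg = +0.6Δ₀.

Co³⁺: group 9, so d-count = 9 − 3 = 6.
Here Δ₀ > P (32800 > 21300), so the low-spin state is favoured.
Filling d⁶ accordingly: t₂g⁶ eg⁰.
Orbital CFSE = -2.4Δ₀ = -2.4 × 32800 = -78720 cm⁻¹.
Excess pairs vs high-spin: 3 − 1 = 2; pairing cost = +42600 cm⁻¹.
Net CFSE = -78720 + 42600 = -36120 cm⁻¹.

-36120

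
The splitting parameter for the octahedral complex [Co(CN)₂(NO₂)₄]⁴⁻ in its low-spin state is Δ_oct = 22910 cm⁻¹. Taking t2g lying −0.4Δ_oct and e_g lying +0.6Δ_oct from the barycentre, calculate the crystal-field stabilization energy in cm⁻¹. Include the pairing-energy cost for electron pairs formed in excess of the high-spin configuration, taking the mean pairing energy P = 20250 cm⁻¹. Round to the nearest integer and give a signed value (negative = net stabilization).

-20988

Ligand charges: 2×(-1) from CN⁻ and 4×(-1) from NO₂⁻ sum to -6; with overall charge -4, Co is +2.
Co sits in group 9; removing 2 electrons leaves Co²⁺ with 9 − 2 = 7 d electrons.
Electron filling gives t2g^6 e_g^1.
CFSE(orbital) = 6×(-0.4Δ_oct) + 1×(0.6Δ_oct) = -1.8Δ_oct; with Δ_oct = 22910 cm⁻¹ that is -41238 cm⁻¹.
High-spin d⁷ would be t2g^5 e_g^2 with 2 pairs; low-spin has 3, so 1 excess pair costs +1P = +20250 cm⁻¹.
Overall CFSE = -41238 + 20250 = -20988 cm⁻¹.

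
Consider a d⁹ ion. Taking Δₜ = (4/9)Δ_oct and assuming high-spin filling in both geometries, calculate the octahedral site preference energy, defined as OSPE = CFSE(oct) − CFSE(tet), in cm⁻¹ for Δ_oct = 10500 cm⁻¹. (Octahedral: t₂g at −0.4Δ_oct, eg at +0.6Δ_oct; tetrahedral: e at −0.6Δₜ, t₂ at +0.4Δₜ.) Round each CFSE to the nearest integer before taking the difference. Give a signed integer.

Octahedral (high-spin): t₂g⁶ eg³, CFSE = 6(−0.4) + 3(+0.6) = -0.6Δ_oct = -0.6 × 10500 = -6300 cm⁻¹.
Tetrahedral e⁴ t₂⁵ gives -0.4Δₜ = -0.4 × (4/9) × 10500 = -1867 cm⁻¹.
OSPE = -6300 − (-1867) = -4433 cm⁻¹.

-4433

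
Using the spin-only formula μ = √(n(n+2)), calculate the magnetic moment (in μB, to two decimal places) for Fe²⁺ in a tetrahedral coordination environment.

4.90 μB

Fe²⁺: group 8, so d-count = 8 − 2 = 6.
Tetrahedral fields are weak (Δₜ ≈ 4/9 Δₒ), so electrons fill high-spin.
Configuration: e³ t₂³ → 4 unpaired electrons.
μ(spin-only) = √[4(4+2)] = √24 ≈ 4.90 μB.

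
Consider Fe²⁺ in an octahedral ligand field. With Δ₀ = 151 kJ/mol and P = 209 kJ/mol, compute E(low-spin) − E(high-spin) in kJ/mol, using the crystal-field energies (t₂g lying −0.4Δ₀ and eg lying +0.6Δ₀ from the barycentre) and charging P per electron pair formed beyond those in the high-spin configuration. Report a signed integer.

Fe sits in group 8; removing 2 electrons leaves Fe²⁺ with 8 − 2 = 6 d electrons.
High-spin d⁶ fills as t₂g⁴ eg² with CFSE 4(−0.4) + 2(+0.6) = -0.4Δ₀ = -60 kJ/mol.
Low-spin t₂g⁶ eg⁰ gives -2.4Δ₀ = -362 kJ/mol, but forming 2 extra pairs costs 2P = 418 kJ/mol, so E(LS) = -362 + 418 = 56 kJ/mol.
The difference is 56 − (-60) = 116 kJ/mol, so high-spin lies lower.

116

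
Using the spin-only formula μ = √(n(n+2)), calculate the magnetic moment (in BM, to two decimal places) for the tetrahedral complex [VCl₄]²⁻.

Each Cl⁻ contributes -1; 4 × (-1) = -4. With overall charge -2, V is in the +2 oxidation state.
V is in group 5, so V²⁺ is d³ (5 − 2 = 3).
Tetrahedral splitting is small, so the complex is high-spin.
Configuration: e² t₂¹ → 3 unpaired electrons.
μ(spin-only) = √[3(3+2)] = √15 ≈ 3.87 BM.

3.87 BM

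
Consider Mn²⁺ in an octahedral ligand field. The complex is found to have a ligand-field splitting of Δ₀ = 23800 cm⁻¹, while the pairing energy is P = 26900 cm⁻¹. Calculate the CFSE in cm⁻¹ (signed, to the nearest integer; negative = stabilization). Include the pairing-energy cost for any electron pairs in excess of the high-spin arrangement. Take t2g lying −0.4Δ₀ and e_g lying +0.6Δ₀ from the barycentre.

Group 7 minus oxidation state +2 gives a d⁵ configuration for Mn²⁺.
Here Δ₀ < P (23800 < 26900), so the high-spin state is favoured.
Filling d⁵ accordingly: t2g^3 e_g^2.
Orbital CFSE = 0.0Δ₀ = 0.0 × 23800 = 0 cm⁻¹.
High-spin has no excess pairs, so no pairing correction applies.

0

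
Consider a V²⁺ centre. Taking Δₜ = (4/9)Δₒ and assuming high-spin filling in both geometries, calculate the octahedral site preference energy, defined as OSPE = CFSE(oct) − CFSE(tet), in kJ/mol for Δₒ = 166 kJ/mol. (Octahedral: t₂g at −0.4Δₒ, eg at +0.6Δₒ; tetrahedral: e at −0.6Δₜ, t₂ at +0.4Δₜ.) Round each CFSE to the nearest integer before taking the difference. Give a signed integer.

-140

V is in group 5, so V²⁺ is d³ (5 − 2 = 3).
Octahedral (high-spin): t2g^3 e_g^0, CFSE = 3(−0.4) + 0(+0.6) = -1.2Δₒ = -1.2 × 166 = -199 kJ/mol.
Tetrahedral: e^2 t2^1, CFSE = 2(−0.6) + 1(+0.4) = -0.8Δₜ = -0.8 × (4/9) × 166 = -59 kJ/mol.
Subtracting, OSPE = -199 − (-59) = -140 kJ/mol.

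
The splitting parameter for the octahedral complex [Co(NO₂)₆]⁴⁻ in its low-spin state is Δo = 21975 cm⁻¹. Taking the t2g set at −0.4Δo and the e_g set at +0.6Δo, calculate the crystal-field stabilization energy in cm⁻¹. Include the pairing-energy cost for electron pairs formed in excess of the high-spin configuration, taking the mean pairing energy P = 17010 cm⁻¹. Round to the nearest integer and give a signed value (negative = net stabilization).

-22545

Each NO₂⁻ contributes -1; 6 × (-1) = -6. With overall charge -4, Co is in the +2 oxidation state.
Co sits in group 9; removing 2 electrons leaves Co²⁺ with 9 − 2 = 7 d electrons.
Electron filling gives t2g^6 e_g^1.
The orbital stabilization is -1.8Δo = -1.8 × 21975 = -39555 cm⁻¹.
High-spin d⁷ would be t2g^5 e_g^2 with 2 pairs; low-spin has 3, so 1 excess pair costs +1P = +17010 cm⁻¹.
Net CFSE = -39555 + 17010 = -22545 cm⁻¹.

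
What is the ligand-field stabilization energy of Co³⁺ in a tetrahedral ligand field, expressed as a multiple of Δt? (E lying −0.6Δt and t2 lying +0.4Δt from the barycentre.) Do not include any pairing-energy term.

-0.6 Δt

Co sits in group 9; removing 3 electrons leaves Co³⁺ with 9 − 3 = 6 d electrons.
Tetrahedral fields are weak (Δₜ ≈ 4/9 Δₒ), so electrons fill high-spin.
Configuration: e^3 t2^3.
CFSE = 3(-0.6Δt) + 3(0.4Δt) = -1.8Δt + 1.2Δt = -0.6Δt.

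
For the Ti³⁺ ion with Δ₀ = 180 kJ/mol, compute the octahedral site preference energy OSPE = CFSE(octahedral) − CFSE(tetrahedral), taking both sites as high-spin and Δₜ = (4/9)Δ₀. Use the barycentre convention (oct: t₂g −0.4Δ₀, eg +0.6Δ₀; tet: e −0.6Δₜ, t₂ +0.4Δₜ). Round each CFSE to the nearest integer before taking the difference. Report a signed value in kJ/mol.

Ti³⁺: group 4, so d-count = 4 − 3 = 1.
Octahedral high-spin t₂g¹ eg⁰: CFSE = -0.4 × 180 = -72 kJ/mol.
Tetrahedral: e¹ t₂⁰, CFSE = 1(−0.6) + 0(+0.4) = -0.6Δₜ = -0.6 × (4/9) × 180 = -48 kJ/mol.
Subtracting, OSPE = -72 − (-48) = -24 kJ/mol.

-24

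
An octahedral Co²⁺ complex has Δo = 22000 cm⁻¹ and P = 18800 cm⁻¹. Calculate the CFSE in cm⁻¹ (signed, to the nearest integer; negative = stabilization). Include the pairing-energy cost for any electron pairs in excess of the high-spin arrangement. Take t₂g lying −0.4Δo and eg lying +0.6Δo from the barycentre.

Group 9 minus oxidation state +2 gives a d⁷ configuration for Co²⁺.
Here Δo > P (22000 > 18800), so the low-spin state is favoured.
Configuration: t₂g⁶ eg¹.
Orbital CFSE = -1.8Δo = -1.8 × 22000 = -39600 cm⁻¹.
Excess pairs vs high-spin: 3 − 2 = 1; pairing cost = +18800 cm⁻¹.
Net CFSE = -39600 + 18800 = -20800 cm⁻¹.

-20800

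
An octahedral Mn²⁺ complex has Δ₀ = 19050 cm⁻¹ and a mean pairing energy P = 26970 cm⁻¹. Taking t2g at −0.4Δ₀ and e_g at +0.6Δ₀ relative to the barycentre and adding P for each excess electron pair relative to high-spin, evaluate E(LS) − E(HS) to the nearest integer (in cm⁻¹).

15840

Mn sits in group 7; removing 2 electrons leaves Mn²⁺ with 7 − 2 = 5 d electrons.
In the high-spin limit (t2g^3 e_g^2) the orbital term is 0.0Δ₀ = 0 cm⁻¹, with no excess pairing.
Low-spin t2g^5 e_g^0 gives -2.0Δ₀ = -38100 cm⁻¹, but forming 2 extra pairs costs 2P = 53940 cm⁻¹, so E(LS) = -38100 + 53940 = 15840 cm⁻¹.
The difference is 15840 − (0) = 15840 cm⁻¹, so high-spin lies lower.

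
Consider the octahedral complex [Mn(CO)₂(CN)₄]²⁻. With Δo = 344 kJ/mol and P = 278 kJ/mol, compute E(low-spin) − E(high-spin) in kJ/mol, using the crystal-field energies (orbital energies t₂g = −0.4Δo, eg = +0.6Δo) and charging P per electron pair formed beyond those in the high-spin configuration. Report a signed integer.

-132

Ligand charges: 2×(+0) from CO and 4×(-1) from CN⁻ sum to -4; with overall charge -2, Mn is +2.
Mn²⁺: group 7, so d-count = 7 − 2 = 5.
High-spin d⁵ fills as t₂g³ eg² with CFSE 3(−0.4) + 2(+0.6) = 0.0Δo = 0 kJ/mol.
Low-spin: t₂g⁵ eg⁰, orbital CFSE = -2.0Δo = -688 kJ/mol; plus 2 excess pairs × P = +556 kJ/mol; total -132 kJ/mol.
The difference is -132 − (0) = -132 kJ/mol, so low-spin lies lower.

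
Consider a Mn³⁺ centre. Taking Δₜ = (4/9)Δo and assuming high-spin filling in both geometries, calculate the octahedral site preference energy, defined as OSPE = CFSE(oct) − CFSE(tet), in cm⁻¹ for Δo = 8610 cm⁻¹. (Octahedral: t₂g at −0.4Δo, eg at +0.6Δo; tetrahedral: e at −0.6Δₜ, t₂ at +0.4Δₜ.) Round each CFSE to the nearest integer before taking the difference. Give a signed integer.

Group 7 minus oxidation state +3 gives a d⁴ configuration for Mn³⁺.
Octahedral (high-spin): t2g^3 e_g^1, CFSE = 3(−0.4) + 1(+0.6) = -0.6Δo = -0.6 × 8610 = -5166 cm⁻¹.
Tetrahedral e^2 t2^2 gives -0.4Δₜ = -0.4 × (4/9) × 8610 = -1531 cm⁻¹.
OSPE = CFSE(oct) − CFSE(tet) = -5166 − (-1531) = -3635 cm⁻¹.

-3635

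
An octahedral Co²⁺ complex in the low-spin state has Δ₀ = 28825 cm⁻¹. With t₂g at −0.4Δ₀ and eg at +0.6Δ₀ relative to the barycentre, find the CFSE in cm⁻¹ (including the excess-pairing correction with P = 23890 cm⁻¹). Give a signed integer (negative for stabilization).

Co sits in group 9; removing 2 electrons leaves Co²⁺ with 9 − 2 = 7 d electrons.
Electron filling gives t₂g⁶ eg¹.
CFSE(orbital) = 6×(-0.4Δ₀) + 1×(0.6Δ₀) = -1.8Δ₀; with Δ₀ = 28825 cm⁻¹ that is -51885 cm⁻¹.
Relative to high-spin t₂g⁵ eg² (2 paired), the low-spin configuration has 1 additional pair, contributing +1 × 23890 = +23890 cm⁻¹.
Combining: -51885 + 23890 = -27995 cm⁻¹.

-27995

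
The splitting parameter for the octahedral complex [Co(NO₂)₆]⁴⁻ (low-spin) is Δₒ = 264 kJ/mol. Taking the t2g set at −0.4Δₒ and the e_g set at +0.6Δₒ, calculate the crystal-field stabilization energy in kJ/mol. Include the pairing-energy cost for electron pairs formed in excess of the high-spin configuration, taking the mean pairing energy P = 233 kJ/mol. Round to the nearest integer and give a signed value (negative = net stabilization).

-242

Each NO₂⁻ contributes -1; 6 × (-1) = -6. With overall charge -4, Co is in the +2 oxidation state.
Co is in group 9, so Co²⁺ is d⁷ (9 − 2 = 7).
Electron filling gives t2g^6 e_g^1.
The orbital stabilization is -1.8Δₒ = -1.8 × 264 = -475 kJ/mol.
Relative to high-spin t2g^5 e_g^2 (2 paired), the low-spin configuration has 1 additional pair, contributing +1 × 233 = +233 kJ/mol.
Overall CFSE = -475 + 233 = -242 kJ/mol.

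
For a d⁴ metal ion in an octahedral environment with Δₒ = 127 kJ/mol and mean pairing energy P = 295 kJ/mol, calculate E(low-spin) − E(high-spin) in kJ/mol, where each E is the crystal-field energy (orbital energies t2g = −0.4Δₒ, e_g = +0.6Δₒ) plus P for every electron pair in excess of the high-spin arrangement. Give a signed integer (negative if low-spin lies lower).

168

High-spin: t2g^3 e_g^1, CFSE = -0.6Δₒ = -76 kJ/mol.
Low-spin: t2g^4 e_g^0, orbital CFSE = -1.6Δₒ = -203 kJ/mol; plus 1 excess pair × P = +295 kJ/mol; total 92 kJ/mol.
The difference is 92 − (-76) = 168 kJ/mol, so high-spin lies lower.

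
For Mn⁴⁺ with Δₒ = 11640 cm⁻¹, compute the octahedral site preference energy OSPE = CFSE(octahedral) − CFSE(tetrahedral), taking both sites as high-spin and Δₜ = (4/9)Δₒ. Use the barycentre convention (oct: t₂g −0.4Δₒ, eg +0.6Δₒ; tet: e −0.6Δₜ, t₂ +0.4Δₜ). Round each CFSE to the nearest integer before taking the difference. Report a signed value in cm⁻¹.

-9829

Mn sits in group 7; removing 4 electrons leaves Mn⁴⁺ with 7 − 4 = 3 d electrons.
Octahedral high-spin t₂g³ eg⁰: CFSE = -1.2 × 11640 = -13968 cm⁻¹.
Tetrahedral e² t₂¹ gives -0.8Δₜ = -0.8 × (4/9) × 11640 = -4139 cm⁻¹.
OSPE = CFSE(oct) − CFSE(tet) = -13968 − (-4139) = -9829 cm⁻¹.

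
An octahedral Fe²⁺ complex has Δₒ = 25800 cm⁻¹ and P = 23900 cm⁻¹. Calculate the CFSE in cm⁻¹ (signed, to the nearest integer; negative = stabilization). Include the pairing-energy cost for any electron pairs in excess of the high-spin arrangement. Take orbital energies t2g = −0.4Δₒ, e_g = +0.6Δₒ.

Fe sits in group 8; removing 2 electrons leaves Fe²⁺ with 8 − 2 = 6 d electrons.
Here Δₒ > P (25800 > 23900), so the low-spin state is favoured.
Filling d⁶ accordingly: t2g^6 e_g^0.
Orbital CFSE = -2.4Δₒ = -2.4 × 25800 = -61920 cm⁻¹.
Excess pairs vs high-spin: 3 − 1 = 2; pairing cost = +47800 cm⁻¹.
Net CFSE = -61920 + 47800 = -14120 cm⁻¹.

-14120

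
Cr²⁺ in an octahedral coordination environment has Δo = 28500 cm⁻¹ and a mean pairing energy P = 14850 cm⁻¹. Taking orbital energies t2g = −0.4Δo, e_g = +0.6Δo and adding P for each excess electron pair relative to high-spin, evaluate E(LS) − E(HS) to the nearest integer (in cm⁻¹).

Group 6 minus oxidation state +2 gives a d⁴ configuration for Cr²⁺.
High-spin: t2g^3 e_g^1, CFSE = -0.6Δo = -17100 cm⁻¹.
For low-spin the configuration is t2g^4 e_g^0: orbital energy -1.6 × 28500 = -45600 cm⁻¹, and 1 additional pair relative to high-spin adds 14850 cm⁻¹, giving -30750 cm⁻¹.
E(LS) − E(HS) = -30750 − (-17100) = -13650 cm⁻¹.

-13650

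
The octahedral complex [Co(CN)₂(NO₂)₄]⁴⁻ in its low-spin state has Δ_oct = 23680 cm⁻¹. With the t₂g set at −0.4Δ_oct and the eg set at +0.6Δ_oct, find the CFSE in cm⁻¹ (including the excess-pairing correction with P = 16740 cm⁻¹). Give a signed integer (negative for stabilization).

-25884

Ligand charges: 2×(-1) from CN⁻ and 4×(-1) from NO₂⁻ sum to -6; with overall charge -4, Co is +2.
Co is in group 9, so Co²⁺ is d⁷ (9 − 2 = 7).
Configuration: t₂g⁶ eg¹.
CFSE(orbital) = 6×(-0.4Δ_oct) + 1×(0.6Δ_oct) = -1.8Δ_oct; with Δ_oct = 23680 cm⁻¹ that is -42624 cm⁻¹.
High-spin d⁷ would be t₂g⁵ eg² with 2 pairs; low-spin has 3, so 1 excess pair costs +1P = +16740 cm⁻¹.
Net CFSE = -42624 + 16740 = -25884 cm⁻¹.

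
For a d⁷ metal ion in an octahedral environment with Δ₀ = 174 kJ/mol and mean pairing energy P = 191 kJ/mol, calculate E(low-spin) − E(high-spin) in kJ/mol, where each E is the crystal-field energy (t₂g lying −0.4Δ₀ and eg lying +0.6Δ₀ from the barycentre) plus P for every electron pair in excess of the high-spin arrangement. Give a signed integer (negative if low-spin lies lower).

17

In the high-spin limit (t₂g⁵ eg²) the orbital term is -0.8Δ₀ = -139 kJ/mol, with no excess pairing.
Low-spin t₂g⁶ eg¹ gives -1.8Δ₀ = -313 kJ/mol, but forming 1 extra pair costs 1P = 191 kJ/mol, so E(LS) = -313 + 191 = -122 kJ/mol.
Thus E(LS) − E(HS) = 17 kJ/mol.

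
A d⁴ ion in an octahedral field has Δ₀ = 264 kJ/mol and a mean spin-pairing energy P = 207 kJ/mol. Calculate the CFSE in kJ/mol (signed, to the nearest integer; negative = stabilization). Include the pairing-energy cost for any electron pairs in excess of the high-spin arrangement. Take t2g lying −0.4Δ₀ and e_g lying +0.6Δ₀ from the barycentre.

-215

Δ₀ > P, so pairing is preferred: the ground state is low-spin.
Configuration: t2g^4 e_g^0.
Orbital CFSE = -1.6Δ₀ = -1.6 × 264 = -422 kJ/mol.
Excess pairs vs high-spin: 1 − 0 = 1; pairing cost = +207 kJ/mol.
Net CFSE = -422 + 207 = -215 kJ/mol.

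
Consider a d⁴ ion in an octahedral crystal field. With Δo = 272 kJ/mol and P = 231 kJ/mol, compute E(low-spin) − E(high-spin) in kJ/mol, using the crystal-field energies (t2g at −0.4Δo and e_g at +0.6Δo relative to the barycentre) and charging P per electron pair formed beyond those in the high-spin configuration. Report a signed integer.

In the high-spin limit (t2g^3 e_g^1) the orbital term is -0.6Δo = -163 kJ/mol, with no excess pairing.
Low-spin t2g^4 e_g^0 gives -1.6Δo = -435 kJ/mol, but forming 1 extra pair costs 1P = 231 kJ/mol, so E(LS) = -435 + 231 = -204 kJ/mol.
E(LS) − E(HS) = -204 − (-163) = -41 kJ/mol.

-41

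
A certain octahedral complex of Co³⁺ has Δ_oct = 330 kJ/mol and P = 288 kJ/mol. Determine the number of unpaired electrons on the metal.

Co is in group 9, so Co³⁺ is d⁶ (9 − 3 = 6).
With Δ_oct > P the complex is low-spin.
Filling d⁶ accordingly: t₂g⁶ eg⁰.
Unpaired electrons: 0.

0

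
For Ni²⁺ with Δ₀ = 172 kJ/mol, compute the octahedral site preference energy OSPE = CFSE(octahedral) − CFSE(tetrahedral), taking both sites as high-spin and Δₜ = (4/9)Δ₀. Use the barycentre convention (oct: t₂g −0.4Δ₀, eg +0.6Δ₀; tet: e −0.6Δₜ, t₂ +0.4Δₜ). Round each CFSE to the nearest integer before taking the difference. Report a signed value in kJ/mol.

Ni sits in group 10; removing 2 electrons leaves Ni²⁺ with 10 − 2 = 8 d electrons.
In an octahedral site d⁸ (HS) is t2g^6 e_g^2, giving CFSE(oct) = -1.2Δ₀ = -206 kJ/mol.
Tetrahedral e^4 t2^4 gives -0.8Δₜ = -0.8 × (4/9) × 172 = -61 kJ/mol.
Subtracting, OSPE = -206 − (-61) = -145 kJ/mol.

-145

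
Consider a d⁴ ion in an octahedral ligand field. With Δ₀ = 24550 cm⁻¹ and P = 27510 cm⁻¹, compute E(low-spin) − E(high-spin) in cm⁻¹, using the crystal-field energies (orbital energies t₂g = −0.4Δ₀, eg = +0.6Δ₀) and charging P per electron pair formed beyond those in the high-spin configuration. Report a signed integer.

2960

High-spin: t₂g³ eg¹, CFSE = -0.6Δ₀ = -14730 cm⁻¹.
Low-spin: t₂g⁴ eg⁰, orbital CFSE = -1.6Δ₀ = -39280 cm⁻¹; plus 1 excess pair × P = +27510 cm⁻¹; total -11770 cm⁻¹.
Thus E(LS) − E(HS) = 2960 cm⁻¹.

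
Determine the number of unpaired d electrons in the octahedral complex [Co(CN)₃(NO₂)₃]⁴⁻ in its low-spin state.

Ligand charges: 3×(-1) from CN⁻ and 3×(-1) from NO₂⁻ sum to -6; with overall charge -4, Co is +2.
Co²⁺: group 9, so d-count = 9 − 2 = 7.
Configuration: t₂g⁶ eg¹, giving 1 unpaired electron.

1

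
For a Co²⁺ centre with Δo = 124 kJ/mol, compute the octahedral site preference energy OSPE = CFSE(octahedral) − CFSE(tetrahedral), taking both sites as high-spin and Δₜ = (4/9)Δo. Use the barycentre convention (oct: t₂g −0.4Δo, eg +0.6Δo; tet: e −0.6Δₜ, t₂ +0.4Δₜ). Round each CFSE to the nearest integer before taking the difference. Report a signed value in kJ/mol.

-33

Co²⁺: group 9, so d-count = 9 − 2 = 7.
Octahedral (high-spin): t₂g⁵ eg², CFSE = 5(−0.4) + 2(+0.6) = -0.8Δo = -0.8 × 124 = -99 kJ/mol.
Tetrahedral e⁴ t₂³ gives -1.2Δₜ = -1.2 × (4/9) × 124 = -66 kJ/mol.
OSPE = CFSE(oct) − CFSE(tet) = -99 − (-66) = -33 kJ/mol.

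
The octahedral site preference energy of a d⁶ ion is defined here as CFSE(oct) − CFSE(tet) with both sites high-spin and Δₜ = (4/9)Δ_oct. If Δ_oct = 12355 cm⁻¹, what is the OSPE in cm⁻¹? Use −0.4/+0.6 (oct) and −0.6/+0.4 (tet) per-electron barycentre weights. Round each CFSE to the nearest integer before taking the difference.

In an octahedral site d⁶ (HS) is t₂g⁴ eg², giving CFSE(oct) = -0.4Δ_oct = -4942 cm⁻¹.
In a tetrahedral site the filling is e³ t₂³: CFSE(tet) = -0.6Δₜ = -0.6 × (4/9)(12355) = -3295 cm⁻¹.
OSPE = CFSE(oct) − CFSE(tet) = -4942 − (-3295) = -1647 cm⁻¹.

-1647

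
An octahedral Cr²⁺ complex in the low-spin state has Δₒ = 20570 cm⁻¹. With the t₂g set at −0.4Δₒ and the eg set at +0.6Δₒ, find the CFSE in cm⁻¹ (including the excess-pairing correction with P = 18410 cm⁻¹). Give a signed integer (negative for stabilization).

-14502

Group 6 minus oxidation state +2 gives a d⁴ configuration for Cr²⁺.
Configuration: t₂g⁴ eg⁰.
The orbital stabilization is -1.6Δₒ = -1.6 × 20570 = -32912 cm⁻¹.
High-spin d⁴ would be t₂g³ eg¹ with 0 pairs; low-spin has 1, so 1 excess pair costs +1P = +18410 cm⁻¹.
Combining: -32912 + 18410 = -14502 cm⁻¹.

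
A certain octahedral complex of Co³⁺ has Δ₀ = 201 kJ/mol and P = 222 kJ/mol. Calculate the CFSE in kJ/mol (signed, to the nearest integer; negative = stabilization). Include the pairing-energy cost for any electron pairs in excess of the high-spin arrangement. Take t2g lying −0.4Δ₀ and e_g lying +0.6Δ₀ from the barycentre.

Co sits in group 9; removing 3 electrons leaves Co³⁺ with 9 − 3 = 6 d electrons.
Since Δ₀ = 201 kJ/mol < P = 222 kJ/mol, the complex adopts the high-spin configuration.
Filling d⁶ accordingly: t2g^4 e_g^2.
Orbital CFSE = -0.4Δ₀ = -0.4 × 201 = -80 kJ/mol.
High-spin has no excess pairs, so no pairing correction applies.

-80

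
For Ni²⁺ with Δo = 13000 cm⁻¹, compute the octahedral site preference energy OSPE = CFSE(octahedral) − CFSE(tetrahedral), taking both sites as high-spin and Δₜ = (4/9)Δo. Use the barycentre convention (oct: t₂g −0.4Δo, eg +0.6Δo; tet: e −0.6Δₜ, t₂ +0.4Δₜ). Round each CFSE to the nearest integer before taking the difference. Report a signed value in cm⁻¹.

Ni sits in group 10; removing 2 electrons leaves Ni²⁺ with 10 − 2 = 8 d electrons.
In an octahedral site d⁸ (HS) is t₂g⁶ eg², giving CFSE(oct) = -1.2Δo = -15600 cm⁻¹.
Tetrahedral: e⁴ t₂⁴, CFSE = 4(−0.6) + 4(+0.4) = -0.8Δₜ = -0.8 × (4/9) × 13000 = -4622 cm⁻¹.
OSPE = -15600 − (-4622) = -10978 cm⁻¹.

-10978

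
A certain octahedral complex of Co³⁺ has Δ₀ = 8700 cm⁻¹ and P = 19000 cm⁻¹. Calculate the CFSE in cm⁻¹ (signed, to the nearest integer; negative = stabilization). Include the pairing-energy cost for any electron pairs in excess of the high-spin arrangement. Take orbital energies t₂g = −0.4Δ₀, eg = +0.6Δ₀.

Group 9 minus oxidation state +3 gives a d⁶ configuration for Co³⁺.
Since Δ₀ = 8700 cm⁻¹ < P = 19000 cm⁻¹, the complex adopts the high-spin configuration.
Filling d⁶ accordingly: t₂g⁴ eg².
Orbital CFSE = -0.4Δ₀ = -0.4 × 8700 = -3480 cm⁻¹.
High-spin has no excess pairs, so no pairing correction applies.

-3480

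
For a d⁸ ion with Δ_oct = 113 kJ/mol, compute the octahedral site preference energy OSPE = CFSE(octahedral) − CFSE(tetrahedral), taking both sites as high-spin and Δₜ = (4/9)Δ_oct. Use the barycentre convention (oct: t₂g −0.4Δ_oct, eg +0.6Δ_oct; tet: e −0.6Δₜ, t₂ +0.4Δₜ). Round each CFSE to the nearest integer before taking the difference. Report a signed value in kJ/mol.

-96

In an octahedral site d⁸ (HS) is t₂g⁶ eg², giving CFSE(oct) = -1.2Δ_oct = -136 kJ/mol.
Tetrahedral e⁴ t₂⁴ gives -0.8Δₜ = -0.8 × (4/9) × 113 = -40 kJ/mol.
Subtracting, OSPE = -136 − (-40) = -96 kJ/mol.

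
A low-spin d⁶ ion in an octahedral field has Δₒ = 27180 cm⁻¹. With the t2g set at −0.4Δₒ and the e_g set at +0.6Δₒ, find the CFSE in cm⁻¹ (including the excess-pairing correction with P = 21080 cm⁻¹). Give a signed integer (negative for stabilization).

The d⁶ electrons fill as t2g^6 e_g^0.
CFSE(orbital) = 6×(-0.4Δₒ) + 0×(0.6Δₒ) = -2.4Δₒ; with Δₒ = 27180 cm⁻¹ that is -65232 cm⁻¹.
High-spin d⁶ would be t2g^4 e_g^2 with 1 pair; low-spin has 3, so 2 excess pairs cost +2P = +42160 cm⁻¹.
Overall CFSE = -65232 + 42160 = -23072 cm⁻¹.

-23072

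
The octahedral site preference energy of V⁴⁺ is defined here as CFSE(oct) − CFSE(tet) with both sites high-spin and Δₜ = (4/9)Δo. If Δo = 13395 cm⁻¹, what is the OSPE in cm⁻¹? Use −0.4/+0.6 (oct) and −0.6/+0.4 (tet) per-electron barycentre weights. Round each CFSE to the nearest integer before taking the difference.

-1786

Group 5 minus oxidation state +4 gives a d¹ configuration for V⁴⁺.
Octahedral high-spin t2g^1 e_g^0: CFSE = -0.4 × 13395 = -5358 cm⁻¹.
Tetrahedral e^1 t2^0 gives -0.6Δₜ = -0.6 × (4/9) × 13395 = -3572 cm⁻¹.
OSPE = CFSE(oct) − CFSE(tet) = -5358 − (-3572) = -1786 cm⁻¹.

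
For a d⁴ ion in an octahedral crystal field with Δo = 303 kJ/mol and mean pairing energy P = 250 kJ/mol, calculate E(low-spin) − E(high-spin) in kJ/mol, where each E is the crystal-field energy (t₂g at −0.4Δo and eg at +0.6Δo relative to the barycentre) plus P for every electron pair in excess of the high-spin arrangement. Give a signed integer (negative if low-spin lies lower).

-53

High-spin: t₂g³ eg¹, CFSE = -0.6Δo = -182 kJ/mol.
Low-spin t₂g⁴ eg⁰ gives -1.6Δo = -485 kJ/mol, but forming 1 extra pair costs 1P = 250 kJ/mol, so E(LS) = -485 + 250 = -235 kJ/mol.
Thus E(LS) − E(HS) = -53 kJ/mol.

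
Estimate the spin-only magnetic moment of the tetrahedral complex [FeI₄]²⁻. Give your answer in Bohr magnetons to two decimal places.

4.90 Bohr magnetons

Each I⁻ contributes -1; 4 × (-1) = -4. With overall charge -2, Fe is in the +2 oxidation state.
Fe is in group 8, so Fe²⁺ is d⁶ (8 − 2 = 6).
Tetrahedral splitting is small, so the complex is high-spin.
Configuration: e³ t₂³ → 4 unpaired electrons.
μ(spin-only) = √[4(4+2)] = √24 ≈ 4.90 Bohr magnetons.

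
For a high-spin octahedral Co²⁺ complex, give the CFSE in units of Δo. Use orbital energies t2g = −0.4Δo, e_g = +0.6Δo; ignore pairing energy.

Co is in group 9, so Co²⁺ is d⁷ (9 − 2 = 7).
Configuration: t2g^5 e_g^2.
CFSE = 5(-0.4Δo) + 2(0.6Δo) = -2.0Δo + 1.2Δo = -0.8Δo.

-0.8 Δo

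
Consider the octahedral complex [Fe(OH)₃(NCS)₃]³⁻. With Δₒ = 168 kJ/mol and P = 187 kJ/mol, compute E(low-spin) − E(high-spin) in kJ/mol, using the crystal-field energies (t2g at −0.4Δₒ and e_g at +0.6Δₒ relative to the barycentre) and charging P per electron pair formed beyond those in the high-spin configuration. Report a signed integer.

38

Ligand charges: 3×(-1) from OH⁻ and 3×(-1) from NCS⁻ sum to -6; with overall charge -3, Fe is +3.
Fe is in group 8, so Fe³⁺ is d⁵ (8 − 3 = 5).
High-spin: t2g^3 e_g^2, CFSE = 0.0Δₒ = 0 kJ/mol.
For low-spin the configuration is t2g^5 e_g^0: orbital energy -2.0 × 168 = -336 kJ/mol, and 2 additional pairs relative to high-spin add 374 kJ/mol, giving 38 kJ/mol.
E(LS) − E(HS) = 38 − (0) = 38 kJ/mol.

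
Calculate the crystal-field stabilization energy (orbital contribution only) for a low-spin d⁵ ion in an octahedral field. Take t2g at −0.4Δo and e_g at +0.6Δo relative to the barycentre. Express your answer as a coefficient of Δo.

-2.0 Δo

Configuration: t2g^5 e_g^0.
CFSE = 5(-0.4Δo) + 0(0.6Δo) = -2.0Δo + 0.0Δo = -2.0Δo.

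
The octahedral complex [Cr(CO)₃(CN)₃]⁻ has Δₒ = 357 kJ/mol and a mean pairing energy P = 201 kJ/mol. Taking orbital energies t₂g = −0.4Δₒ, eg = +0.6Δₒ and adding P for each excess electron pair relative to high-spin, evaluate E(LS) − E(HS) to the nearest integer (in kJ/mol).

Ligand charges: 3×(+0) from CO and 3×(-1) from CN⁻ sum to -3; with overall charge -1, Cr is +2.
Cr²⁺: group 6, so d-count = 6 − 2 = 4.
High-spin d⁴ fills as t₂g³ eg¹ with CFSE 3(−0.4) + 1(+0.6) = -0.6Δₒ = -214 kJ/mol.
Low-spin: t₂g⁴ eg⁰, orbital CFSE = -1.6Δₒ = -571 kJ/mol; plus 1 excess pair × P = +201 kJ/mol; total -370 kJ/mol.
The difference is -370 − (-214) = -156 kJ/mol, so low-spin lies lower.

-156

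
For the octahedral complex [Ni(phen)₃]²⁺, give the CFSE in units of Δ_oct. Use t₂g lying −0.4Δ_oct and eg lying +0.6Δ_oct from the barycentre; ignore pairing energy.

-1.2 Δ_oct

phen is neutral, so the +2 overall charge sits on Ni: oxidation state +2.
Group 10 minus oxidation state +2 gives a d⁸ configuration for Ni²⁺.
Configuration: t₂g⁶ eg².
CFSE = 6(-0.4Δ_oct) + 2(0.6Δ_oct) = -2.4Δ_oct + 1.2Δ_oct = -1.2Δ_oct.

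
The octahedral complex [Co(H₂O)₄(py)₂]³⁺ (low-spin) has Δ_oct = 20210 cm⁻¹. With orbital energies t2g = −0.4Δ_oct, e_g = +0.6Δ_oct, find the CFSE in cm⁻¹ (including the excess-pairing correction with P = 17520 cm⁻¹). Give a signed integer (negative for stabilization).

Ligand charges: 4×(+0) from H₂O and 2×(+0) from py sum to +0; with overall charge +3, Co is +3.
Group 9 minus oxidation state +3 gives a d⁶ configuration for Co³⁺.
Electron filling gives t2g^6 e_g^0.
CFSE(orbital) = 6×(-0.4Δ_oct) + 0×(0.6Δ_oct) = -2.4Δ_oct; with Δ_oct = 20210 cm⁻¹ that is -48504 cm⁻¹.
High-spin d⁶ would be t2g^4 e_g^2 with 1 pair; low-spin has 3, so 2 excess pairs cost +2P = +35040 cm⁻¹.
Overall CFSE = -48504 + 35040 = -13464 cm⁻¹.

-13464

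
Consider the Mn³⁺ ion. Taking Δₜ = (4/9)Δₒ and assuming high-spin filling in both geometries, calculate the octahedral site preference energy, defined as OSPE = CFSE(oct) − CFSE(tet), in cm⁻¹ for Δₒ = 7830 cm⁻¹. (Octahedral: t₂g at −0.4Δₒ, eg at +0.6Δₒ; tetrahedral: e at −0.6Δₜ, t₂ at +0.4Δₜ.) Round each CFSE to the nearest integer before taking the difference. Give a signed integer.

-3306

Mn³⁺: group 7, so d-count = 7 − 3 = 4.
In an octahedral site d⁴ (HS) is t2g^3 e_g^1, giving CFSE(oct) = -0.6Δₒ = -4698 cm⁻¹.
Tetrahedral e^2 t2^2 gives -0.4Δₜ = -0.4 × (4/9) × 7830 = -1392 cm⁻¹.
OSPE = -4698 − (-1392) = -3306 cm⁻¹.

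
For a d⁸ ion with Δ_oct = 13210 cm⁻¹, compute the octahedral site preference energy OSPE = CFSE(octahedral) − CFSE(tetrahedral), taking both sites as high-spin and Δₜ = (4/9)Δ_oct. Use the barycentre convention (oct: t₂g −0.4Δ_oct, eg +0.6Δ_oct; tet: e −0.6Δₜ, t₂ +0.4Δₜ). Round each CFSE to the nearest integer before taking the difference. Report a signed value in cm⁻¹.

-11155

Octahedral (high-spin): t2g^6 e_g^2, CFSE = 6(−0.4) + 2(+0.6) = -1.2Δ_oct = -1.2 × 13210 = -15852 cm⁻¹.
Tetrahedral e^4 t2^4 gives -0.8Δₜ = -0.8 × (4/9) × 13210 = -4697 cm⁻¹.
OSPE = -15852 − (-4697) = -11155 cm⁻¹.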